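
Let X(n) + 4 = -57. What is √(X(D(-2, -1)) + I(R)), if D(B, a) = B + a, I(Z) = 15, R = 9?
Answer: I*√46 ≈ 6.7823*I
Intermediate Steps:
X(n) = -61 (X(n) = -4 - 57 = -61)
√(X(D(-2, -1)) + I(R)) = √(-61 + 15) = √(-46) = I*√46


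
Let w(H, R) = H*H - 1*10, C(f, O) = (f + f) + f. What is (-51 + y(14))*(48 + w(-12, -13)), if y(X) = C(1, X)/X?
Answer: -9243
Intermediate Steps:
C(f, O) = 3*f (C(f, O) = 2*f + f = 3*f)
w(H, R) = -10 + H**2 (w(H, R) = H**2 - 10 = -10 + H**2)
y(X) = 3/X (y(X) = (3*1)/X = 3/X)
(-51 + y(14))*(48 + w(-12, -13)) = (-51 + 3/14)*(48 + (-10 + (-12)**2)) = (-51 + 3*(1/14))*(48 + (-10 + 144)) = (-51 + 3/14)*(48 + 134) = -711/14*182 = -9243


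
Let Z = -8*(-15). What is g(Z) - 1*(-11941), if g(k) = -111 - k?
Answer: 11710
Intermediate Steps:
Z = 120
g(Z) - 1*(-11941) = (-111 - 1*120) - 1*(-11941) = (-111 - 120) + 11941 = -231 + 11941 = 11710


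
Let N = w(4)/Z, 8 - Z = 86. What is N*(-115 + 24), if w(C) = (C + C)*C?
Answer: 112/3 ≈ 37.333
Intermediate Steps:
w(C) = 2*C² (w(C) = (2*C)*C = 2*C²)
Z = -78 (Z = 8 - 1*86 = 8 - 86 = -78)
N = -16/39 (N = (2*4²)/(-78) = (2*16)*(-1/78) = 32*(-1/78) = -16/39 ≈ -0.41026)
N*(-115 + 24) = -16*(-115 + 24)/39 = -16/39*(-91) = 112/3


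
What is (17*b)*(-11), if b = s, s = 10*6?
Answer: -11220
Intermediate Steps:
s = 60
b = 60
(17*b)*(-11) = (17*60)*(-11) = 1020*(-11) = -11220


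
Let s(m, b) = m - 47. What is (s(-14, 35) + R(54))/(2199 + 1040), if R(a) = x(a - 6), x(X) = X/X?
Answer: -60/3239 ≈ -0.018524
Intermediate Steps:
x(X) = 1
R(a) = 1
s(m, b) = -47 + m
(s(-14, 35) + R(54))/(2199 + 1040) = ((-47 - 14) + 1)/(2199 + 1040) = (-61 + 1)/3239 = -60*1/3239 = -60/3239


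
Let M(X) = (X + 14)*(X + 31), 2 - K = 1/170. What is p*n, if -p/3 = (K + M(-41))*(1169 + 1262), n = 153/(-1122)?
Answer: 5409963/20 ≈ 2.7050e+5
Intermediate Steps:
K = 339/170 (K = 2 - 1/170 = 339/170 ≈ 1.9941)
M(X) = (14 + X)*(31 + X)
n = -3/22 (n = 153*(-1/1122) = -3/22 ≈ -0.13636)
p = -19836531/10 (p = -3*(339/170 + (434 + (-41)² + 45*(-41)))*(1169 + 1262) = -3*(339/170 + (434 + 1681 - 1845))*2431 = -3*(339/170 + 270)*2431 = -138717*2431/170 = -3*6612177/10 = -19836531/10 ≈ -1.9837e+6)
p*n = -19836531/10*(-3/22) = 5409963/20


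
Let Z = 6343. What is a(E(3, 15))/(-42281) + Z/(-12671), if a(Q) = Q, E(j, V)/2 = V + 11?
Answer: -268847275/535742551 ≈ -0.50182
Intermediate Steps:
E(j, V) = 22 + 2*V (E(j, V) = 2*(V + 11) = 2*(11 + V) = 22 + 2*V)
a(E(3, 15))/(-42281) + Z/(-12671) = (22 + 2*15)/(-42281) + 6343/(-12671) = (22 + 30)*(-1/42281) + 6343*(-1/12671) = 52*(-1/42281) - 6343/12671 = -52/42281 - 6343/12671 = -268847275/535742551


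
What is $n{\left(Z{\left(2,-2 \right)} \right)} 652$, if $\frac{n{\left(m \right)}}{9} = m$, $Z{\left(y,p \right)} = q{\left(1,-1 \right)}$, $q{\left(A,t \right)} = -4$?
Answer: $-23472$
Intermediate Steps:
$Z{\left(y,p \right)} = -4$
$n{\left(m \right)} = 9 m$
$n{\left(Z{\left(2,-2 \right)} \right)} 652 = 9 \left(-4\right) 652 = \left(-36\right) 652 = -23472$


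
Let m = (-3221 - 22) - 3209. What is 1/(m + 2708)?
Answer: -1/3744 ≈ -0.00026709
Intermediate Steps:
m = -6452 (m = -3243 - 3209 = -6452)
1/(m + 2708) = 1/(-6452 + 2708) = 1/(-3744) = -1/3744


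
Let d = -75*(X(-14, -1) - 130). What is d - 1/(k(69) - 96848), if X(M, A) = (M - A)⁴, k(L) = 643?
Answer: -205140326624/96205 ≈ -2.1323e+6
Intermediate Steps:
d = -2132325 (d = -75*((-1 - 1*(-14))⁴ - 130) = -75*((-1 + 14)⁴ - 130) = -75*(13⁴ - 130) = -75*(28561 - 130) = -75*28431 = -2132325)
d - 1/(k(69) - 96848) = -2132325 - 1/(643 - 96848) = -2132325 - 1/(-96205) = -2132325 - 1*(-1/96205) = -2132325 + 1/96205 = -205140326624/96205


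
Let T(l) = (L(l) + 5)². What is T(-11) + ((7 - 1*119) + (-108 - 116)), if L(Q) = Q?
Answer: -300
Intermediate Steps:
T(l) = (5 + l)² (T(l) = (l + 5)² = (5 + l)²)
T(-11) + ((7 - 1*119) + (-108 - 116)) = (5 - 11)² + ((7 - 1*119) + (-108 - 116)) = (-6)² + ((7 - 119) - 224) = 36 + (-112 - 224) = 36 - 336 = -300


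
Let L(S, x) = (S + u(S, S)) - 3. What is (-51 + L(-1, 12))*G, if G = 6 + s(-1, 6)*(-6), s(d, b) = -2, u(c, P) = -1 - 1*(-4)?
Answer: -936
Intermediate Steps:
u(c, P) = 3 (u(c, P) = -1 + 4 = 3)
L(S, x) = S (L(S, x) = (S + 3) - 3 = (3 + S) - 3 = S)
G = 18 (G = 6 - 2*(-6) = 6 + 12 = 18)
(-51 + L(-1, 12))*G = (-51 - 1)*18 = -52*18 = -936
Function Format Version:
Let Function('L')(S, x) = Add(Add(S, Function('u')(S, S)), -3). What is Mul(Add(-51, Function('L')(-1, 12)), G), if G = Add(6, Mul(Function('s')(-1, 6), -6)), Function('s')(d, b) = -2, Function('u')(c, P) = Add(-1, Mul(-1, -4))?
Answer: -936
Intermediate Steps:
Function('u')(c, P) = 3 (Function('u')(c, P) = Add(-1, 4) = 3)
Function('L')(S, x) = S (Function('L')(S, x) = Add(Add(S, 3), -3) = Add(Add(3, S), -3) = S)
G = 18 (G = Add(6, Mul(-2, -6)) = Add(6, 12) = 18)
Mul(Add(-51, Function('L')(-1, 12)), G) = Mul(Add(-51, -1), 18) = Mul(-52, 18) = -936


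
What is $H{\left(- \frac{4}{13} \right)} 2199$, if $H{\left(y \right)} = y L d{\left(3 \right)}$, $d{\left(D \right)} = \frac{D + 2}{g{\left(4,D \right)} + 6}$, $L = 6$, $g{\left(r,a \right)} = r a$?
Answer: $- \frac{14660}{13} \approx -1127.7$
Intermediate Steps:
$g{\left(r,a \right)} = a r$
$d{\left(D \right)} = \frac{2 + D}{6 + 4 D}$ ($d{\left(D \right)} = \frac{D + 2}{D 4 + 6} = \frac{2 + D}{4 D + 6} = \frac{2 + D}{6 + 4 D}$)
$H{\left(y \right)} = \frac{5 y}{3}$ ($H{\left(y \right)} = y 6 \frac{2 + 3}{2 \left(3 + 2 \cdot 3\right)} = 6 y \frac{1}{2} \frac{1}{3 + 6} \cdot 5 = 6 y \frac{1}{2} \cdot \frac{1}{9} \cdot 5 = 6 y \frac{5}{18} = \frac{5 y}{3}$)
$H{\left(- \frac{4}{13} \right)} 2199 = \frac{5 \left(- \frac{4}{13}\right)}{3} \cdot 2199 = \frac{5 \left(\left(-4\right) \frac{1}{13}\right)}{3} \cdot 2199 = \frac{5}{3} \left(- \frac{4}{13}\right) 2199 = \left(- \frac{20}{39}\right) 2199 = - \frac{14660}{13}$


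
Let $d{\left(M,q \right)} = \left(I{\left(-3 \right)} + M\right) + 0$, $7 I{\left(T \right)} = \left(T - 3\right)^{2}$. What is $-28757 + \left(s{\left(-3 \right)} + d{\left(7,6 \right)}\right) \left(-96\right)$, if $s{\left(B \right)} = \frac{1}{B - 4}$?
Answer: $-29909$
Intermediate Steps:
$I{\left(T \right)} = \frac{\left(-3 + T\right)^{2}}{7}$ ($I{\left(T \right)} = \frac{\left(T - 3\right)^{2}}{7} = \frac{\left(-3 + T\right)^{2}}{7}$)
$s{\left(B \right)} = \frac{1}{-4 + B}$
$d{\left(M,q \right)} = \frac{36}{7} + M$ ($d{\left(M,q \right)} = \left(\frac{\left(-3 - 3\right)^{2}}{7} + M\right) + 0 = \left(\frac{\left(-6\right)^{2}}{7} + M\right) + 0 = \left(\frac{1}{7} \cdot 36 + M\right) + 0 = \left(\frac{36}{7} + M\right) + 0 = \frac{36}{7} + M$)
$-28757 + \left(s{\left(-3 \right)} + d{\left(7,6 \right)}\right) \left(-96\right) = -28757 + \left(\frac{1}{-4 - 3} + \left(\frac{36}{7} + 7\right)\right) \left(-96\right) = -28757 + \left(\frac{1}{-7} + \frac{85}{7}\right) \left(-96\right) = -28757 + \left(- \frac{1}{7} + \frac{85}{7}\right) \left(-96\right) = -28757 + 12 \left(-96\right) = -28757 - 1152 = -29909$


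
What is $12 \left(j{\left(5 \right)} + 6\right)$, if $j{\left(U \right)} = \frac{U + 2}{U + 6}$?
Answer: $\frac{876}{11} \approx 79.636$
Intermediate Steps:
$j{\left(U \right)} = \frac{2 + U}{6 + U}$
$12 \left(j{\left(5 \right)} + 6\right) = 12 \left(\frac{2 + 5}{6 + 5} + 6\right) = 12 \left(\frac{1}{11} \cdot 7 + 6\right) = 12 \left(\frac{7}{11} + 6\right) = 12 \cdot \frac{73}{11} = \frac{876}{11}$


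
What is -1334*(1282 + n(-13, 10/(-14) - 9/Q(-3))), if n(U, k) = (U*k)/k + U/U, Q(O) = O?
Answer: -1694180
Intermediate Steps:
n(U, k) = 1 + U (n(U, k) = U + 1 = 1 + U)
-1334*(1282 + n(-13, 10/(-14) - 9/Q(-3))) = -1334*(1282 + (1 - 13)) = -1334*(1282 - 12) = -1334*1270 = -1694180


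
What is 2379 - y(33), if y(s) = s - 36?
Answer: 2382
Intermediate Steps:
y(s) = -36 + s
2379 - y(33) = 2379 - (-36 + 33) = 2379 - 1*(-3) = 2379 + 3 = 2382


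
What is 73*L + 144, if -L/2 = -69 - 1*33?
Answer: 15036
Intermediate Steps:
L = 204 (L = -2*(-69 - 1*33) = -2*(-69 - 33) = -2*(-102) = 204)
73*L + 144 = 73*204 + 144 = 14892 + 144 = 15036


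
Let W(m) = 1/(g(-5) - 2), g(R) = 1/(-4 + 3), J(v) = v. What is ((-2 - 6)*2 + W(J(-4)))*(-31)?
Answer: 1519/3 ≈ 506.33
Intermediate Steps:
g(R) = -1 (g(R) = 1/(-1) = -1)
W(m) = -⅓ (W(m) = 1/(-1 - 2) = 1/(-3) = -⅓)
((-2 - 6)*2 + W(J(-4)))*(-31) = ((-2 - 6)*2 - ⅓)*(-31) = (-8*2 - ⅓)*(-31) = (-16 - ⅓)*(-31) = -49/3*(-31) = 1519/3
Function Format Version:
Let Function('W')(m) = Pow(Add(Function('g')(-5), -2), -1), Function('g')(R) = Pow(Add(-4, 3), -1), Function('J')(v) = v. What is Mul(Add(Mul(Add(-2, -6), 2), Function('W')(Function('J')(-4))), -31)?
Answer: Rational(1519, 3) ≈ 506.33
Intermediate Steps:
Function('g')(R) = -1 (Function('g')(R) = Pow(-1, -1) = -1)
Function('W')(m) = Rational(-1, 3) (Function('W')(m) = Pow(Add(-1, -2), -1) = Pow(-3, -1) = Rational(-1, 3))
Mul(Add(Mul(Add(-2, -6), 2), Function('W')(Function('J')(-4))), -31) = Mul(Add(Mul(Add(-2, -6), 2), Rational(-1, 3)), -31) = Mul(Add(Mul(-8, 2), Rational(-1, 3)), -31) = Mul(Add(-16, Rational(-1, 3)), -31) = Mul(Rational(-49, 3), -31) = Rational(1519, 3)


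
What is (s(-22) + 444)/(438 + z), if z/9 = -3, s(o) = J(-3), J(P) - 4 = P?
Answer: 445/411 ≈ 1.0827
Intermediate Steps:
J(P) = 4 + P
s(o) = 1 (s(o) = 4 - 3 = 1)
z = -27 (z = 9*(-3) = -27)
(s(-22) + 444)/(438 + z) = (1 + 444)/(438 - 27) = 445/411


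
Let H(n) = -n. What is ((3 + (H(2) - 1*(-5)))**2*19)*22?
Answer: 15048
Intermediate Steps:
((3 + (H(2) - 1*(-5)))**2*19)*22 = ((3 + (-1*2 - 1*(-5)))**2*19)*22 = ((3 + (-2 + 5))**2*19)*22 = ((3 + 3)**2*19)*22 = (6**2*19)*22 = (36*19)*22 = 684*22 = 15048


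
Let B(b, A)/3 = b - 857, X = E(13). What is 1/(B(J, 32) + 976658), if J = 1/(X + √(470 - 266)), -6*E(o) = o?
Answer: 411122027/400468635322351 - 216*√51/6807966800479967 ≈ 1.0266e-6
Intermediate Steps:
E(o) = -o/6
X = -13/6 (X = -⅙*13 = -13/6 ≈ -2.1667)
J = 1/(-13/6 + 2*√51) (J = 1/(-13/6 + √(470 - 266)) = 1/(-13/6 + √204) = 1/(-13/6 + 2*√51) ≈ 0.082534)
B(b, A) = -2571 + 3*b (B(b, A) = 3*(b - 857) = 3*(-857 + b) = -2571 + 3*b)
1/(B(J, 32) + 976658) = 1/((-2571 + 3*(78/7175 + 72*√51/7175)) + 976658) = 1/((-2571 + (234/7175 + 216*√51/7175)) + 976658) = 1/((-18446691/7175 + 216*√51/7175) + 976658) = 1/(6989074459/7175 + 216*√51/7175)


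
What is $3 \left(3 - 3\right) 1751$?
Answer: $0$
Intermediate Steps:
$3 \left(3 - 3\right) 1751 = 3 \cdot 0 \cdot 1751 = 0 \cdot 1751 = 0$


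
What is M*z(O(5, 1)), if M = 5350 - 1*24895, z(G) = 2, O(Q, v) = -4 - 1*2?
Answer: -39090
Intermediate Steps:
O(Q, v) = -6 (O(Q, v) = -4 - 2 = -6)
M = -19545 (M = 5350 - 24895 = -19545)
M*z(O(5, 1)) = -19545*2 = -39090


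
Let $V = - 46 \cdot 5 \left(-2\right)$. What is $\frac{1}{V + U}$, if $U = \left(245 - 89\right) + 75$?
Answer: $\frac{1}{691} \approx 0.0014472$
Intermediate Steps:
$V = 460$ ($V = \left(-46\right) \left(-10\right) = 460$)
$U = 231$ ($U = 156 + 75 = 231$)
$\frac{1}{V + U} = \frac{1}{460 + 231} = \frac{1}{691}$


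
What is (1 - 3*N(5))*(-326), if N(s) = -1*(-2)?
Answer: 1630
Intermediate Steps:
N(s) = 2
(1 - 3*N(5))*(-326) = (1 - 3*2)*(-326) = (1 - 6)*(-326) = -5*(-326) = 1630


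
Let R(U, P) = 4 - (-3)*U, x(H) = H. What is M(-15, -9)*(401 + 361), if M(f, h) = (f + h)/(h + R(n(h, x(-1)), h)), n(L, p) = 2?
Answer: -18288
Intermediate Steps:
R(U, P) = 4 + 3*U
M(f, h) = (f + h)/(10 + h) (M(f, h) = (f + h)/(h + (4 + 3*2)) = (f + h)/(h + (4 + 6)) = (f + h)/(h + 10) = (f + h)/(10 + h))
M(-15, -9)*(401 + 361) = ((-15 - 9)/(10 - 9))*(401 + 361) = (-24/1)*762 = (1*(-24))*762 = -24*762 = -18288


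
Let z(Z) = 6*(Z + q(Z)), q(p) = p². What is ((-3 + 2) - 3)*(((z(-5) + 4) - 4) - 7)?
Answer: -452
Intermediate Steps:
z(Z) = 6*Z + 6*Z² (z(Z) = 6*(Z + Z²) = 6*Z + 6*Z²)
((-3 + 2) - 3)*(((z(-5) + 4) - 4) - 7) = ((-3 + 2) - 3)*(((6*(-5)*(1 - 5) + 4) - 4) - 7) = (-1 - 3)*(((6*(-5)*(-4) + 4) - 4) - 7) = -4*(((120 + 4) - 4) - 7) = -4*((124 - 4) - 7) = -4*(120 - 7) = -4*113 = -452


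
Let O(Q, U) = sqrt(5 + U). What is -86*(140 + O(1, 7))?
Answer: -12040 - 172*sqrt(3) ≈ -12338.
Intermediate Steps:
-86*(140 + O(1, 7)) = -86*(140 + sqrt(5 + 7)) = -86*(140 + sqrt(12)) = -86*(140 + 2*sqrt(3)) = -12040 - 172*sqrt(3)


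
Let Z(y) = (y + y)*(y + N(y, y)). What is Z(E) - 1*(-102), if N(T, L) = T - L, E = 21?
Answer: 984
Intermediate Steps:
Z(y) = 2*y**2 (Z(y) = (y + y)*(y + (y - y)) = (2*y)*(y + 0) = (2*y)*y = 2*y**2)
Z(E) - 1*(-102) = 2*21**2 - 1*(-102) = 2*441 + 102 = 882 + 102 = 984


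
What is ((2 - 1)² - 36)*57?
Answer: -1995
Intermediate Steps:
((2 - 1)² - 36)*57 = (1² - 36)*57 = (1 - 36)*57 = -35*57 = -1995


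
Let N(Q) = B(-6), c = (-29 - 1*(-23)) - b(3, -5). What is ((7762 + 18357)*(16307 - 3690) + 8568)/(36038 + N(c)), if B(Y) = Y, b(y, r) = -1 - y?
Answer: 329551991/36032 ≈ 9146.1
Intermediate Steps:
c = -2 (c = (-29 - 1*(-23)) - (-1 - 1*3) = (-29 + 23) - (-1 - 3) = -6 - 1*(-4) = -6 + 4 = -2)
N(Q) = -6
((7762 + 18357)*(16307 - 3690) + 8568)/(36038 + N(c)) = ((7762 + 18357)*(16307 - 3690) + 8568)/(36038 - 6) = (26119*12617 + 8568)/36032 = (329543423 + 8568)*(1/36032) = 329551991*(1/36032) = 329551991/36032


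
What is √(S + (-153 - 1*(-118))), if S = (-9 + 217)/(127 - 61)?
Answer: I*√34683/33 ≈ 5.6434*I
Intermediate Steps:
S = 104/33 (S = 208/66 = 208*(1/66) = 104/33 ≈ 3.1515)
√(S + (-153 - 1*(-118))) = √(104/33 + (-153 - 1*(-118))) = √(104/33 + (-153 + 118)) = √(104/33 - 35) = √(-1051/33) = I*√34683/33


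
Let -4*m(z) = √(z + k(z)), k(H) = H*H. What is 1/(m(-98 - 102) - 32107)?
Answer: -64214/2061713923 + 5*√398/2061713923 ≈ -3.1098e-5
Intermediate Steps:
k(H) = H²
m(z) = -√(z + z²)/4
1/(m(-98 - 102) - 32107) = 1/(-10*√398/4 - 32107) = 1/(-5*√398/2 - 32107) = 1/(-32107 - 5*√398/2)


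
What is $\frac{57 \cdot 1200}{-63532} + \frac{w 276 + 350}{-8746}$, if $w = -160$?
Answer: $\frac{273138815}{69456359} \approx 3.9325$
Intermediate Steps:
$\frac{57 \cdot 1200}{-63532} + \frac{w 276 + 350}{-8746} = \frac{57 \cdot 1200}{-63532} + \frac{\left(-160\right) 276 + 350}{-8746} = 68400 \left(- \frac{1}{63532}\right) + \left(-44160 + 350\right) \left(- \frac{1}{8746}\right) = - \frac{17100}{15883} - - \frac{21905}{4373} = - \frac{17100}{15883} + \frac{21905}{4373} = \frac{273138815}{69456359}$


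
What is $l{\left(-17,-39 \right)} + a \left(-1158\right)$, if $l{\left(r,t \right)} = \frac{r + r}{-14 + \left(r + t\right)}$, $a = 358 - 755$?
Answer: $\frac{16090427}{35} \approx 4.5973 \cdot 10^{5}$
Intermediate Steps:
$a = -397$
$l{\left(r,t \right)} = \frac{2 r}{-14 + r + t}$
$l{\left(-17,-39 \right)} + a \left(-1158\right) = 2 \left(-17\right) \frac{1}{-14 - 17 - 39} - -459726 = 2 \left(-17\right) \frac{1}{-70} + 459726 = 2 \left(-17\right) \left(- \frac{1}{70}\right) + 459726 = \frac{17}{35} + 459726 = \frac{16090427}{35}$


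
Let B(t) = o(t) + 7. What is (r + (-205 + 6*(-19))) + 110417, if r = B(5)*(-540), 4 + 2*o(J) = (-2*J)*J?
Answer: 120898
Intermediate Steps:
o(J) = -2 - J² (o(J) = -2 + ((-2*J)*J)/2 = -2 + (-2*J²)/2 = -2 - J²)
B(t) = 5 - t² (B(t) = (-2 - t²) + 7 = 5 - t²)
r = 10800 (r = (5 - 1*5²)*(-540) = (5 - 1*25)*(-540) = (5 - 25)*(-540) = -20*(-540) = 10800)
(r + (-205 + 6*(-19))) + 110417 = (10800 + (-205 + 6*(-19))) + 110417 = (10800 + (-205 - 114)) + 110417 = (10800 - 319) + 110417 = 10481 + 110417 = 120898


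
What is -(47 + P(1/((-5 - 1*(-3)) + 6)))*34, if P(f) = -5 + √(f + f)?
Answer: -1428 - 17*√2 ≈ -1452.0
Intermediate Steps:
P(f) = -5 + √2*√f (P(f) = -5 + √(2*f) = -5 + √2*√f)
-(47 + P(1/((-5 - 1*(-3)) + 6)))*34 = -(47 + (-5 + √2*√(1/((-5 - 1*(-3)) + 6))))*34 = -(47 + (-5 + √2*√(1/((-5 + 3) + 6))))*34 = -(47 + (-5 + √2*√(1/(-2 + 6))))*34 = -(47 + (-5 + √2*√(1/4)))*34 = -(47 + (-5 + √2*√(¼)))*34 = -(47 + (-5 + √2*(½)))*34 = -(47 + (-5 + √2/2))*34 = -(42 + √2/2)*34 = -(1428 + 17*√2) = -1428 - 17*√2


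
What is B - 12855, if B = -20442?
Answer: -33297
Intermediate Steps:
B - 12855 = -20442 - 12855 = -33297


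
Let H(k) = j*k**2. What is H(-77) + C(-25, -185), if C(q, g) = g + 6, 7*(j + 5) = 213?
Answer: 150587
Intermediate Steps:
j = 178/7 (j = -5 + (1/7)*213 = -5 + 213/7 = 178/7 ≈ 25.429)
C(q, g) = 6 + g
H(k) = 178*k**2/7
H(-77) + C(-25, -185) = (178/7)*(-77)**2 + (6 - 185) = (178/7)*5929 - 179 = 150766 - 179 = 150587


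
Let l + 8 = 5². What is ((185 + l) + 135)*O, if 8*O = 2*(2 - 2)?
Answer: 0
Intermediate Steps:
l = 17 (l = -8 + 5² = -8 + 25 = 17)
O = 0 (O = (2*(2 - 2))/8 = (2*0)/8 = (⅛)*0 = 0)
((185 + l) + 135)*O = ((185 + 17) + 135)*0 = (202 + 135)*0 = 337*0 = 0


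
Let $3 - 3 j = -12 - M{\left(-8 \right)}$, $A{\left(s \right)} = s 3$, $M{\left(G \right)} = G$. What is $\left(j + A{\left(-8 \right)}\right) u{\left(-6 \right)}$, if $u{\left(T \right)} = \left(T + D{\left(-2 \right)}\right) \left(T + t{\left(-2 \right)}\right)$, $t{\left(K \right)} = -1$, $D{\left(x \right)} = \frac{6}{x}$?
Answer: $-1365$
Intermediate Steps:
$A{\left(s \right)} = 3 s$
$u{\left(T \right)} = \left(-1 + T\right) \left(-3 + T\right)$ ($u{\left(T \right)} = \left(T + \frac{6}{-2}\right) \left(T - 1\right) = \left(T + 6 \left(- \frac{1}{2}\right)\right) \left(-1 + T\right) = \left(T - 3\right) \left(-1 + T\right) = \left(-3 + T\right) \left(-1 + T\right) = \left(-1 + T\right) \left(-3 + T\right)$)
$j = \frac{7}{3}$ ($j = 1 - \frac{-12 - -8}{3} = 1 - \frac{-12 + 8}{3} = 1 - - \frac{4}{3} = 1 + \frac{4}{3} = \frac{7}{3} \approx 2.3333$)
$\left(j + A{\left(-8 \right)}\right) u{\left(-6 \right)} = \left(\frac{7}{3} + 3 \left(-8\right)\right) \left(3 + \left(-6\right)^{2} - -24\right) = \left(\frac{7}{3} - 24\right) \left(3 + 36 + 24\right) = \left(- \frac{65}{3}\right) 63 = -1365$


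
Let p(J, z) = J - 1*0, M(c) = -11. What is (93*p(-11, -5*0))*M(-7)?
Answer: 11253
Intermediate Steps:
p(J, z) = J (p(J, z) = J + 0 = J)
(93*p(-11, -5*0))*M(-7) = (93*(-11))*(-11) = -1023*(-11) = 11253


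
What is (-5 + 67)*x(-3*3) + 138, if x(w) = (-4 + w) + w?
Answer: -1226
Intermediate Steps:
x(w) = -4 + 2*w
(-5 + 67)*x(-3*3) + 138 = (-5 + 67)*(-4 + 2*(-3*3)) + 138 = 62*(-4 + 2*(-9)) + 138 = 62*(-4 - 18) + 138 = 62*(-22) + 138 = -1364 + 138 = -1226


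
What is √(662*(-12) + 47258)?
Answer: √39314 ≈ 198.28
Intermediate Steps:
√(662*(-12) + 47258) = √(-7944 + 47258) = √39314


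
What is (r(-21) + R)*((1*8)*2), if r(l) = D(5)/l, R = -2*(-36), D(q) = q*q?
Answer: 23792/21 ≈ 1133.0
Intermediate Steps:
D(q) = q²
R = 72
r(l) = 25/l (r(l) = 5²/l = 25/l)
(r(-21) + R)*((1*8)*2) = (25/(-21) + 72)*((1*8)*2) = (25*(-1/21) + 72)*(8*2) = (-25/21 + 72)*16 = (1487/21)*16 = 23792/21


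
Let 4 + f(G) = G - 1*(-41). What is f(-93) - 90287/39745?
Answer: -2316007/39745 ≈ -58.272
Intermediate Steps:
f(G) = 37 + G (f(G) = -4 + (G - 1*(-41)) = -4 + (G + 41) = -4 + (41 + G) = 37 + G)
f(-93) - 90287/39745 = (37 - 93) - 90287/39745 = -56 - 90287*1/39745 = -56 - 90287/39745 = -2316007/39745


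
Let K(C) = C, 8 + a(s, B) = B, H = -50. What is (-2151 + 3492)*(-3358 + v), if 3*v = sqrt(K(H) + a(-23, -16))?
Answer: -4503078 + 447*I*sqrt(74) ≈ -4.5031e+6 + 3845.2*I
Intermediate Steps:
a(s, B) = -8 + B
v = I*sqrt(74)/3 (v = sqrt(-50 + (-8 - 16))/3 = sqrt(-50 - 24)/3 = sqrt(-74)/3 = (I*sqrt(74))/3 = I*sqrt(74)/3 ≈ 2.8674*I)
(-2151 + 3492)*(-3358 + v) = (-2151 + 3492)*(-3358 + I*sqrt(74)/3) = 1341*(-3358 + I*sqrt(74)/3) = -4503078 + 447*I*sqrt(74)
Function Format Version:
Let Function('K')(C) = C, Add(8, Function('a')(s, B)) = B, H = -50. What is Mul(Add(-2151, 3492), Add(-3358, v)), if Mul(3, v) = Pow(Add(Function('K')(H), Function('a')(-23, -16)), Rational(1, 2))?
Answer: Add(-4503078, Mul(447, I, Pow(74, Rational(1, 2)))) ≈ Add(-4.5031e+6, Mul(3845.2, I))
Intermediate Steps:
Function('a')(s, B) = Add(-8, B)
v = Mul(Rational(1, 3), I, Pow(74, Rational(1, 2))) (v = Mul(Rational(1, 3), Pow(Add(-50, Add(-8, -16)), Rational(1, 2))) = Mul(Rational(1, 3), Pow(Add(-50, -24), Rational(1, 2))) = Mul(Rational(1, 3), Pow(-74, Rational(1, 2))) = Mul(Rational(1, 3), Mul(I, Pow(74, Rational(1, 2)))) = Mul(Rational(1, 3), I, Pow(74, Rational(1, 2))) ≈ Mul(2.8674, I))
Mul(Add(-2151, 3492), Add(-3358, v)) = Mul(Add(-2151, 3492), Add(-3358, Mul(Rational(1, 3), I, Pow(74, Rational(1, 2))))) = Mul(1341, Add(-3358, Mul(Rational(1, 3), I, Pow(74, Rational(1, 2))))) = Add(-4503078, Mul(447, I, Pow(74, Rational(1, 2))))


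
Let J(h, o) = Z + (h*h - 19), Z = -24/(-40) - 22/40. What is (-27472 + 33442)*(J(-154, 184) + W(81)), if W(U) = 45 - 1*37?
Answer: 283038297/2 ≈ 1.4152e+8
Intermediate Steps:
Z = 1/20 (Z = -24*(-1/40) - 22*1/40 = ⅗ - 11/20 = 1/20 ≈ 0.050000)
W(U) = 8 (W(U) = 45 - 37 = 8)
J(h, o) = -379/20 + h² (J(h, o) = 1/20 + (h*h - 19) = 1/20 + (h² - 19) = 1/20 + (-19 + h²) = -379/20 + h²)
(-27472 + 33442)*(J(-154, 184) + W(81)) = (-27472 + 33442)*((-379/20 + (-154)²) + 8) = 5970*((-379/20 + 23716) + 8) = 5970*(473941/20 + 8) = 5970*(474101/20) = 283038297/2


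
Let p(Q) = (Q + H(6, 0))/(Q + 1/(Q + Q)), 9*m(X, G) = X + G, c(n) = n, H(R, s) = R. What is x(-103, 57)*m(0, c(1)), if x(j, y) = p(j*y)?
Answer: 7651870/68937283 ≈ 0.11100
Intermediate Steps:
m(X, G) = G/9 + X/9 (m(X, G) = (X + G)/9 = (G + X)/9 = G/9 + X/9)
p(Q) = (6 + Q)/(Q + 1/(2*Q)) (p(Q) = (Q + 6)/(Q + 1/(Q + Q)) = (6 + Q)/(Q + 1/(2*Q)))
x(j, y) = 2*j*y*(6 + j*y)/(1 + 2*j²*y²) (x(j, y) = 2*(j*y)*(6 + j*y)/(1 + 2*(j*y)²) = 2*(j*y)*(6 + j*y)/(1 + 2*(j²*y²)) = 2*(j*y)*(6 + j*y)/(1 + 2*j²*y²) = 2*j*y*(6 + j*y)/(1 + 2*j²*y²))
x(-103, 57)*m(0, c(1)) = (2*(-103)*57*(6 - 103*57)/(1 + 2*(-103)²*57²))*((⅑)*1 + (⅑)*0) = (2*(-103)*57*(6 - 5871)/(1 + 2*10609*3249))*(⅑ + 0) = (2*(-103)*57*(-5865)/(1 + 68937282))*(⅑) = (2*(-103)*57*(-5865)/68937283)*(⅑) = (2*(-103)*57*(1/68937283)*(-5865))*(⅑) = (68866830/68937283)*(⅑) = 7651870/68937283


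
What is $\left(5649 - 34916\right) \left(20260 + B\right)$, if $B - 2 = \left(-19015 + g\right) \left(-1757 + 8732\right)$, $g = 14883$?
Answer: $842902418946$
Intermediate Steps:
$B = -28820698$ ($B = 2 + \left(-19015 + 14883\right) \left(-1757 + 8732\right) = 2 - 28820700 = -28820698$)
$\left(5649 - 34916\right) \left(20260 + B\right) = \left(5649 - 34916\right) \left(20260 - 28820698\right) = \left(-29267\right) \left(-28800438\right) = 842902418946$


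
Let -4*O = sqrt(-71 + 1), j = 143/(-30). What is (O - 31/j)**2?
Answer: 6203485/163592 - 465*I*sqrt(70)/143 ≈ 37.92 - 27.206*I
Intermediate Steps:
j = -143/30 (j = 143*(-1/30) = -143/30 ≈ -4.7667)
O = -I*sqrt(70)/4 (O = -sqrt(-71 + 1)/4 = -I*sqrt(70)/4 ≈ -2.0917*I)
(O - 31/j)**2 = (-I*sqrt(70)/4 - 31/(-143/30))**2 = (-I*sqrt(70)/4 - 31*(-30/143))**2 = (-I*sqrt(70)/4 + 930/143)**2 = (930/143 - I*sqrt(70)/4)**2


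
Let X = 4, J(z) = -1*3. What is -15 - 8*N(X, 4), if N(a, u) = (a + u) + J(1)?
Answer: -55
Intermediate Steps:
J(z) = -3
N(a, u) = -3 + a + u (N(a, u) = (a + u) - 3 = -3 + a + u)
-15 - 8*N(X, 4) = -15 - 8*(-3 + 4 + 4) = -15 - 8*5 = -15 - 40 = -55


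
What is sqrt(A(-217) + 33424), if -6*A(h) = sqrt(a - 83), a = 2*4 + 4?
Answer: sqrt(1203264 - 6*I*sqrt(71))/6 ≈ 182.82 - 0.0038408*I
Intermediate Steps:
a = 12 (a = 8 + 4 = 12)
A(h) = -I*sqrt(71)/6 (A(h) = -sqrt(12 - 83)/6 = -I*sqrt(71)/6)
sqrt(A(-217) + 33424) = sqrt(-I*sqrt(71)/6 + 33424) = sqrt(33424 - I*sqrt(71)/6)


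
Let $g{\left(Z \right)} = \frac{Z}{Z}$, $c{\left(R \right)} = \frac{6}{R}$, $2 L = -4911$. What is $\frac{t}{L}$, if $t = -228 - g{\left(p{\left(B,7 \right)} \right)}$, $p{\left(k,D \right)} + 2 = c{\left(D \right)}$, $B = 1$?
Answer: $\frac{458}{4911} \approx 0.09326$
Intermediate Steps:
$L = - \frac{4911}{2}$ ($L = \frac{1}{2} \left(-4911\right) = - \frac{4911}{2} \approx -2455.5$)
$p{\left(k,D \right)} = -2 + \frac{6}{D}$
$g{\left(Z \right)} = 1$
$t = -229$ ($t = -228 - 1 = -229$)
$\frac{t}{L} = - \frac{229}{- \frac{4911}{2}} = \left(-229\right) \left(- \frac{2}{4911}\right) = \frac{458}{4911}$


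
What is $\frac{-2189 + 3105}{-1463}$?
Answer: $- \frac{916}{1463} \approx -0.62611$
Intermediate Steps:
$\frac{-2189 + 3105}{-1463} = 916 \left(- \frac{1}{1463}\right) = - \frac{916}{1463}$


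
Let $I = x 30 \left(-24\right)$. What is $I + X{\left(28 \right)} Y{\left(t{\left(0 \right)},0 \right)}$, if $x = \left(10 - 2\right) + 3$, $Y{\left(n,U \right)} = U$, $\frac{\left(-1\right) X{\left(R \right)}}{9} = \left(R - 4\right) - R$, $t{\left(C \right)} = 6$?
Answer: $-7920$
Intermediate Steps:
$X{\left(R \right)} = 36$ ($X{\left(R \right)} = - 9 \left(\left(R - 4\right) - R\right) = - 9 \left(\left(-4 + R\right) - R\right) = \left(-9\right) \left(-4\right) = 36$)
$x = 11$ ($x = 8 + 3 = 11$)
$I = -7920$ ($I = 11 \cdot 30 \left(-24\right) = 330 \left(-24\right) = -7920$)
$I + X{\left(28 \right)} Y{\left(t{\left(0 \right)},0 \right)} = -7920 + 36 \cdot 0 = -7920 + 0 = -7920$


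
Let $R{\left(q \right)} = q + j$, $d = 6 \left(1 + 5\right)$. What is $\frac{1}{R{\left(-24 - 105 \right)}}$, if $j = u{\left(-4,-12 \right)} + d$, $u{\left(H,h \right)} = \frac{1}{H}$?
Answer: $- \frac{4}{373} \approx -0.010724$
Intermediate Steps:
$d = 36$ ($d = 6 \cdot 6 = 36$)
$j = \frac{143}{4}$ ($j = \frac{1}{-4} + 36 = - \frac{1}{4} + 36 = \frac{143}{4} \approx 35.75$)
$R{\left(q \right)} = \frac{143}{4} + q$ ($R{\left(q \right)} = q + \frac{143}{4} = \frac{143}{4} + q$)
$\frac{1}{R{\left(-24 - 105 \right)}} = \frac{1}{\frac{143}{4} - 129} = \frac{1}{- \frac{373}{4}} = - \frac{4}{373}$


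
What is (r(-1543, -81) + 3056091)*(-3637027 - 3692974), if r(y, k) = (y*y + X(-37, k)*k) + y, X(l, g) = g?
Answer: -39889557581958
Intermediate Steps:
r(y, k) = y + k² + y² (r(y, k) = (y*y + k*k) + y = (y² + k²) + y = (k² + y²) + y = y + k² + y²)
(r(-1543, -81) + 3056091)*(-3637027 - 3692974) = ((-1543 + (-81)² + (-1543)²) + 3056091)*(-3637027 - 3692974) = ((-1543 + 6561 + 2380849) + 3056091)*(-7330001) = (2385867 + 3056091)*(-7330001) = 5441958*(-7330001) = -39889557581958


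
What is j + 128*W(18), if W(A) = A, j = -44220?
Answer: -41916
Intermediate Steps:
j + 128*W(18) = -44220 + 128*18 = -44220 + 2304 = -41916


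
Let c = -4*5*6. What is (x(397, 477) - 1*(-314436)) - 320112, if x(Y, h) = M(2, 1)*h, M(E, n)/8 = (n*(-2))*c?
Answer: 910164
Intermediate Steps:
c = -120 (c = -20*6 = -120)
M(E, n) = 1920*n (M(E, n) = 8*((n*(-2))*(-120)) = 8*(-2*n*(-120)) = 8*(240*n) = 1920*n)
x(Y, h) = 1920*h (x(Y, h) = (1920*1)*h = 1920*h)
(x(397, 477) - 1*(-314436)) - 320112 = (1920*477 - 1*(-314436)) - 320112 = (915840 + 314436) - 320112 = 1230276 - 320112 = 910164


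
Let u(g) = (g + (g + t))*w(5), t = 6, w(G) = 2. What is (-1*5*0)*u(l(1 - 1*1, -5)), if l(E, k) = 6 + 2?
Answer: 0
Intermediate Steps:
l(E, k) = 8
u(g) = 12 + 4*g (u(g) = (g + (g + 6))*2 = (g + (6 + g))*2 = (6 + 2*g)*2 = 12 + 4*g)
(-1*5*0)*u(l(1 - 1*1, -5)) = (-1*5*0)*(12 + 4*8) = (-5*0)*(12 + 32) = 0*44 = 0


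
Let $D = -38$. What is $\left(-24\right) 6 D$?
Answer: $5472$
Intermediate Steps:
$\left(-24\right) 6 D = \left(-24\right) 6 \left(-38\right) = \left(-144\right) \left(-38\right) = 5472$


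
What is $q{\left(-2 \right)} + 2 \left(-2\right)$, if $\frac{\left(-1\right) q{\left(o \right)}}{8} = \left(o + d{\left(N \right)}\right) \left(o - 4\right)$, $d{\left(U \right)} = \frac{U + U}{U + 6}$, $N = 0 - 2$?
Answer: $-148$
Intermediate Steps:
$N = -2$ ($N = 0 - 2 = -2$)
$d{\left(U \right)} = \frac{2 U}{6 + U}$
$q{\left(o \right)} = - 8 \left(-1 + o\right) \left(-4 + o\right)$ ($q{\left(o \right)} = - 8 \left(o + 2 \left(-2\right) \frac{1}{6 - 2}\right) \left(o - 4\right) = - 8 \left(o + 2 \left(-2\right) \frac{1}{4}\right) \left(-4 + o\right) = - 8 \left(o - 1\right) \left(-4 + o\right) = - 8 \left(-1 + o\right) \left(-4 + o\right)$)
$q{\left(-2 \right)} + 2 \left(-2\right) = \left(-32 - 8 \left(-2\right)^{2} + 40 \left(-2\right)\right) + 2 \left(-2\right) = \left(-32 - 32 - 80\right) - 4 = -144 - 4 = -148$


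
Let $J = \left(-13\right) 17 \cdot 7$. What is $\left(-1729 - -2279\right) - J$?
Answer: $2097$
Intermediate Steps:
$J = -1547$ ($J = \left(-221\right) 7 = -1547$)
$\left(-1729 - -2279\right) - J = \left(-1729 - -2279\right) - -1547 = \left(-1729 + 2279\right) + 1547 = 550 + 1547 = 2097$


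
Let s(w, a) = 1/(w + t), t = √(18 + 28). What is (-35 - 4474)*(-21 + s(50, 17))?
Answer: 38690226/409 + 1503*√46/818 ≈ 94610.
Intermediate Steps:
t = √46 ≈ 6.7823
s(w, a) = 1/(w + √46)
(-35 - 4474)*(-21 + s(50, 17)) = (-35 - 4474)*(-21 + 1/(50 + √46)) = -4509*(-21 + 1/(50 + √46)) = 94689 - 4509/(50 + √46)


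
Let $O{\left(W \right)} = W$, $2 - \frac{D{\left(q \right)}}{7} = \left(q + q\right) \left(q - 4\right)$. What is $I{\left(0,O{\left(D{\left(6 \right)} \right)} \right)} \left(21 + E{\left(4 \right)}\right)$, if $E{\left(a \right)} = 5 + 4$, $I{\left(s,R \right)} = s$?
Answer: $0$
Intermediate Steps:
$D{\left(q \right)} = 14 - 14 q \left(-4 + q\right)$ ($D{\left(q \right)} = 14 - 7 \left(q + q\right) \left(q - 4\right) = 14 - 7 \cdot 2 q \left(-4 + q\right) = 14 - 14 q \left(-4 + q\right)$)
$E{\left(a \right)} = 9$
$I{\left(0,O{\left(D{\left(6 \right)} \right)} \right)} \left(21 + E{\left(4 \right)}\right) = 0 \left(21 + 9\right) = 0 \cdot 30 = 0$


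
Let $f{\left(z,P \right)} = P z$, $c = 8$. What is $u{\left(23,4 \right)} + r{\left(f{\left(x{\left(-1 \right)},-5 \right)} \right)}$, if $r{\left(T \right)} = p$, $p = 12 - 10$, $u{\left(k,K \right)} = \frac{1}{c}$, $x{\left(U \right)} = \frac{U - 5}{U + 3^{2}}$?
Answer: $\frac{17}{8} \approx 2.125$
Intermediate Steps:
$x{\left(U \right)} = \frac{-5 + U}{9 + U}$ ($x{\left(U \right)} = \frac{-5 + U}{U + 9} = \frac{-5 + U}{9 + U}$)
$u{\left(k,K \right)} = \frac{1}{8}$
$p = 2$ ($p = 12 - 10 = 2$)
$r{\left(T \right)} = 2$
$u{\left(23,4 \right)} + r{\left(f{\left(x{\left(-1 \right)},-5 \right)} \right)} = \frac{1}{8} + 2 = \frac{17}{8}$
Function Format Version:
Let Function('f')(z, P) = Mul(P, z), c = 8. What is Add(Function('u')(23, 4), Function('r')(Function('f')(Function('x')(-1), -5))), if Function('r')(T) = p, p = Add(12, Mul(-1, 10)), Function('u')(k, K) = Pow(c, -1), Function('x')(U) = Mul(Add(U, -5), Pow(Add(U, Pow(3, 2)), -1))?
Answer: Rational(17, 8) ≈ 2.1250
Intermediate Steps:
Function('x')(U) = Mul(Pow(Add(9, U), -1), Add(-5, U)) (Function('x')(U) = Mul(Add(-5, U), Pow(Add(U, 9), -1)) = Mul(Add(-5, U), Pow(Add(9, U), -1)) = Mul(Pow(Add(9, U), -1), Add(-5, U)))
Function('u')(k, K) = Rational(1, 8) (Function('u')(k, K) = Pow(8, -1) = Rational(1, 8))
p = 2 (p = Add(12, -10) = 2)
Function('r')(T) = 2
Add(Function('u')(23, 4), Function('r')(Function('f')(Function('x')(-1), -5))) = Add(Rational(1, 8), 2) = Rational(17, 8)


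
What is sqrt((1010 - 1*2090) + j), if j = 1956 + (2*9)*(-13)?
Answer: sqrt(642) ≈ 25.338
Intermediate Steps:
j = 1722 (j = 1956 + 18*(-13) = 1956 - 234 = 1722)
sqrt((1010 - 1*2090) + j) = sqrt((1010 - 1*2090) + 1722) = sqrt((1010 - 2090) + 1722) = sqrt(-1080 + 1722) = sqrt(642)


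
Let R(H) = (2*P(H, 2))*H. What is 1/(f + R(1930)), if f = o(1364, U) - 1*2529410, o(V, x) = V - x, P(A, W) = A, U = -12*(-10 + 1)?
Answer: 1/4921646 ≈ 2.0318e-7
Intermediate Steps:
U = 108 (U = -12*(-9) = 108)
R(H) = 2*H² (R(H) = (2*H)*H = 2*H²)
f = -2528154 (f = (1364 - 1*108) - 1*2529410 = (1364 - 108) - 2529410 = 1256 - 2529410 = -2528154)
1/(f + R(1930)) = 1/(-2528154 + 2*1930²) = 1/(-2528154 + 2*3724900) = 1/(-2528154 + 7449800) = 1/4921646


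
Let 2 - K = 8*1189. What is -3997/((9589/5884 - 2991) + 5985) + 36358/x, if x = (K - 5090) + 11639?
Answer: -101499185494/7455918555 ≈ -13.613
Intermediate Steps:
K = -9510 (K = 2 - 8*1189 = 2 - 1*9512 = 2 - 9512 = -9510)
x = -2961 (x = (-9510 - 5090) + 11639 = -14600 + 11639 = -2961)
-3997/((9589/5884 - 2991) + 5985) + 36358/x = -3997/((9589/5884 - 2991) + 5985) + 36358/(-2961) = -3997/((9589*(1/5884) - 2991) + 5985) + 36358*(-1/2961) = -3997/((9589/5884 - 2991) + 5985) - 5194/423 = -3997/(-17589455/5884 + 5985) - 5194/423 = -3997/17626285/5884 - 5194/423 = -3997*5884/17626285 - 5194/423 = -23518348/17626285 - 5194/423 = -101499185494/7455918555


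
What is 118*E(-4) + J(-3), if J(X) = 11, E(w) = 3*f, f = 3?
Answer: 1073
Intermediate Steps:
E(w) = 9 (E(w) = 3*3 = 9)
118*E(-4) + J(-3) = 118*9 + 11 = 1062 + 11 = 1073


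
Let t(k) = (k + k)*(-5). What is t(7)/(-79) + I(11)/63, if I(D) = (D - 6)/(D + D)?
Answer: 97415/109494 ≈ 0.88968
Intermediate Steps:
I(D) = (-6 + D)/(2*D) (I(D) = (-6 + D)/((2*D)) = (-6 + D)*(1/(2*D)) = (-6 + D)/(2*D))
t(k) = -10*k (t(k) = (2*k)*(-5) = -10*k)
t(7)/(-79) + I(11)/63 = -10*7/(-79) + ((½)*(-6 + 11)/11)/63 = -70*(-1/79) + ((½)*(1/11)*5)*(1/63) = 70/79 + (5/22)*(1/63) = 70/79 + 5/1386 = 97415/109494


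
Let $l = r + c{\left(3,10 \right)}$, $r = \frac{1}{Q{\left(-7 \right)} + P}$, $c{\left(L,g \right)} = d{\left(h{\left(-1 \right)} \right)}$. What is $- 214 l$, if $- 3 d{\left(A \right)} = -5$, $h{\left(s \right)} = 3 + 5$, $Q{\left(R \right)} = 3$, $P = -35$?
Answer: $- \frac{16799}{48} \approx -349.98$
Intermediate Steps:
$h{\left(s \right)} = 8$
$d{\left(A \right)} = \frac{5}{3}$ ($d{\left(A \right)} = \left(- \frac{1}{3}\right) \left(-5\right) = \frac{5}{3}$)
$c{\left(L,g \right)} = \frac{5}{3}$
$r = - \frac{1}{32}$ ($r = \frac{1}{3 - 35} = \frac{1}{-32} = - \frac{1}{32} \approx -0.03125$)
$l = \frac{157}{96}$ ($l = - \frac{1}{32} + \frac{5}{3} = \frac{157}{96} \approx 1.6354$)
$- 214 l = \left(-214\right) \frac{157}{96} = - \frac{16799}{48}$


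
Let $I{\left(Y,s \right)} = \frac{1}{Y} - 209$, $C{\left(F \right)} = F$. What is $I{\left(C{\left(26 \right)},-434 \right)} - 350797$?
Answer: $- \frac{9126155}{26} \approx -3.5101 \cdot 10^{5}$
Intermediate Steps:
$I{\left(Y,s \right)} = -209 + \frac{1}{Y}$ ($I{\left(Y,s \right)} = \frac{1}{Y} - 209 = -209 + \frac{1}{Y}$)
$I{\left(C{\left(26 \right)},-434 \right)} - 350797 = \left(-209 + \frac{1}{26}\right) - 350797 = - \frac{5433}{26} - 350797 = - \frac{9126155}{26}$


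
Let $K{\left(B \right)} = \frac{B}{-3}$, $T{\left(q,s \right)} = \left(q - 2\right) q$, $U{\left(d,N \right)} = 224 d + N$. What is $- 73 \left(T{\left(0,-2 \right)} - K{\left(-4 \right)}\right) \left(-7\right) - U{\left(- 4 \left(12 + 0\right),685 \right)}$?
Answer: $\frac{28157}{3} \approx 9385.7$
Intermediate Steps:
$U{\left(d,N \right)} = N + 224 d$
$T{\left(q,s \right)} = q \left(-2 + q\right)$ ($T{\left(q,s \right)} = \left(-2 + q\right) q = q \left(-2 + q\right)$)
$K{\left(B \right)} = - \frac{B}{3}$ ($K{\left(B \right)} = B \left(- \frac{1}{3}\right) = - \frac{B}{3}$)
$- 73 \left(T{\left(0,-2 \right)} - K{\left(-4 \right)}\right) \left(-7\right) - U{\left(- 4 \left(12 + 0\right),685 \right)} = - 73 \left(0 \left(-2 + 0\right) - \left(- \frac{1}{3}\right) \left(-4\right)\right) \left(-7\right) - \left(685 + 224 \left(- 4 \left(12 + 0\right)\right)\right) = - 73 \left(0 \left(-2\right) - \frac{4}{3}\right) \left(-7\right) - \left(685 + 224 \left(\left(-4\right) 12\right)\right) = - 73 \left(0 - \frac{4}{3}\right) \left(-7\right) - \left(685 + 224 \left(-48\right)\right) = \left(-73\right) \left(- \frac{4}{3}\right) \left(-7\right) - \left(685 - 10752\right) = \frac{292}{3} \left(-7\right) - -10067 = - \frac{2044}{3} + 10067 = \frac{28157}{3}$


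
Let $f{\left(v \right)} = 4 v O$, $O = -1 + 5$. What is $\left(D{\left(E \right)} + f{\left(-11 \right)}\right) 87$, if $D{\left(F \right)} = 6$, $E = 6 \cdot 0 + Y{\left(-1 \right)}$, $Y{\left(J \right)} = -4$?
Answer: $-14790$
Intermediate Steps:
$E = -4$ ($E = 6 \cdot 0 - 4 = 0 - 4 = -4$)
$O = 4$
$f{\left(v \right)} = 16 v$ ($f{\left(v \right)} = 4 v 4 = 16 v$)
$\left(D{\left(E \right)} + f{\left(-11 \right)}\right) 87 = \left(6 + 16 \left(-11\right)\right) 87 = \left(6 - 176\right) 87 = \left(-170\right) 87 = -14790$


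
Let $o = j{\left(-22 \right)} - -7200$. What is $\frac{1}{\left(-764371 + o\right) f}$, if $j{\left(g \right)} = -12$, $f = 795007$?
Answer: $- \frac{1}{601965785281} \approx -1.6612 \cdot 10^{-12}$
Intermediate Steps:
$o = 7188$ ($o = -12 - -7200 = -12 + 7200 = 7188$)
$\frac{1}{\left(-764371 + o\right) f} = \frac{1}{\left(-764371 + 7188\right) 795007} = \frac{1}{-757183} \cdot \frac{1}{795007} = \left(- \frac{1}{757183}\right) \frac{1}{795007} = - \frac{1}{601965785281}$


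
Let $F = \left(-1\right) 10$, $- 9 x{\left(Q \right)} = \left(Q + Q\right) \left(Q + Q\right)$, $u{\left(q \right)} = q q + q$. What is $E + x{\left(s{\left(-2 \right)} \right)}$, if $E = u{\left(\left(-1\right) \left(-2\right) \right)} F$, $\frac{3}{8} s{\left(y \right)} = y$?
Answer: $- \frac{5884}{81} \approx -72.642$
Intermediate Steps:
$u{\left(q \right)} = q + q^{2}$ ($u{\left(q \right)} = q^{2} + q = q + q^{2}$)
$s{\left(y \right)} = \frac{8 y}{3}$
$x{\left(Q \right)} = - \frac{4 Q^{2}}{9}$ ($x{\left(Q \right)} = - \frac{\left(Q + Q\right) \left(Q + Q\right)}{9} = - \frac{2 Q 2 Q}{9} = - \frac{4 Q^{2}}{9}$)
$F = -10$
$E = -60$ ($E = \left(-1\right) \left(-2\right) \left(1 - -2\right) \left(-10\right) = 2 \left(1 + 2\right) \left(-10\right) = 2 \cdot 3 \left(-10\right) = 6 \left(-10\right) = -60$)
$E + x{\left(s{\left(-2 \right)} \right)} = -60 - \frac{4 \left(\frac{8}{3} \left(-2\right)\right)^{2}}{9} = -60 - \frac{4 \left(- \frac{16}{3}\right)^{2}}{9} = -60 - \frac{1024}{81} = - \frac{5884}{81}$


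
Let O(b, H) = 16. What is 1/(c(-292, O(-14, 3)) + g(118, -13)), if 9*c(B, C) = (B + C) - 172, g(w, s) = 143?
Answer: 9/839 ≈ 0.010727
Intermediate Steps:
c(B, C) = -172/9 + B/9 + C/9 (c(B, C) = ((B + C) - 172)/9 = (-172 + B + C)/9 = -172/9 + B/9 + C/9)
1/(c(-292, O(-14, 3)) + g(118, -13)) = 1/((-172/9 + (1/9)*(-292) + (1/9)*16) + 143) = 1/((-172/9 - 292/9 + 16/9) + 143) = 1/(-448/9 + 143) = 1/(839/9) = 9/839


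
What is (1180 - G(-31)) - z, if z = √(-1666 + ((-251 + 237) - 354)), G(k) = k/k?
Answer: 1179 - 3*I*√226 ≈ 1179.0 - 45.1*I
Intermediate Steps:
G(k) = 1
z = 3*I*√226 (z = √(-1666 + (-14 - 354)) = √(-1666 - 368) = √(-2034) = 3*I*√226 ≈ 45.1*I)
(1180 - G(-31)) - z = (1180 - 1*1) - 3*I*√226 = (1180 - 1) - 3*I*√226 = 1179 - 3*I*√226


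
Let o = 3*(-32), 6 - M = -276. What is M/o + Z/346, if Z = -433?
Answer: -11595/2768 ≈ -4.1889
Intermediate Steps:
M = 282 (M = 6 - 1*(-276) = 6 + 276 = 282)
o = -96
M/o + Z/346 = 282/(-96) - 433/346 = 282*(-1/96) - 433*1/346 = -47/16 - 433/346 = -11595/2768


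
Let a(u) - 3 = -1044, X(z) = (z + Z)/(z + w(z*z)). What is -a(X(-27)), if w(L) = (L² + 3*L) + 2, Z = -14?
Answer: 1041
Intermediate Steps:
w(L) = 2 + L² + 3*L
X(z) = (-14 + z)/(2 + z + z⁴ + 3*z²) (X(z) = (z - 14)/(z + (2 + (z*z)² + 3*(z*z))) = (-14 + z)/(z + (2 + (z²)² + 3*z²)) = (-14 + z)/(z + (2 + z⁴ + 3*z²)) = (-14 + z)/(2 + z + z⁴ + 3*z²))
a(u) = -1041 (a(u) = 3 - 1044 = -1041)
-a(X(-27)) = -1*(-1041) = 1041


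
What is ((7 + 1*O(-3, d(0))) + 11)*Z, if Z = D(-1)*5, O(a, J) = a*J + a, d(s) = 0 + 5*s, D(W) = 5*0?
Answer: 0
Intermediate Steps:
D(W) = 0
d(s) = 5*s
O(a, J) = a + J*a (O(a, J) = J*a + a = a + J*a)
Z = 0 (Z = 0*5 = 0)
((7 + 1*O(-3, d(0))) + 11)*Z = ((7 + 1*(-3*(1 + 5*0))) + 11)*0 = ((7 + 1*(-3*(1 + 0))) + 11)*0 = ((7 + 1*(-3*1)) + 11)*0 = ((7 + 1*(-3)) + 11)*0 = ((7 - 3) + 11)*0 = (4 + 11)*0 = 15*0 = 0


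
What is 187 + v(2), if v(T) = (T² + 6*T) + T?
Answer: 205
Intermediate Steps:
v(T) = T² + 7*T
187 + v(2) = 187 + 2*(7 + 2) = 187 + 2*9 = 187 + 18 = 205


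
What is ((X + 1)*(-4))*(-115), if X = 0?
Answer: 460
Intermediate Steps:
((X + 1)*(-4))*(-115) = ((0 + 1)*(-4))*(-115) = (1*(-4))*(-115) = -4*(-115) = 460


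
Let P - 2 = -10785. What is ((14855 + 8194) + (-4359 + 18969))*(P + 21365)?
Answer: 398507538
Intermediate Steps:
P = -10783 (P = 2 - 10785 = -10783)
((14855 + 8194) + (-4359 + 18969))*(P + 21365) = ((14855 + 8194) + (-4359 + 18969))*(-10783 + 21365) = (23049 + 14610)*10582 = 37659*10582 = 398507538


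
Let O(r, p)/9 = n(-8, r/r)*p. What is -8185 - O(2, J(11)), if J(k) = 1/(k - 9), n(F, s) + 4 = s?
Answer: -16343/2 ≈ -8171.5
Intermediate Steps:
n(F, s) = -4 + s
J(k) = 1/(-9 + k)
O(r, p) = -27*p (O(r, p) = 9*((-4 + r/r)*p) = 9*((-4 + 1)*p) = 9*(-3*p) = -27*p)
-8185 - O(2, J(11)) = -8185 - (-27)/(-9 + 11) = -8185 - (-27)/2 = -8185 - 1*(-27/2) = -8185 + 27/2 = -16343/2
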